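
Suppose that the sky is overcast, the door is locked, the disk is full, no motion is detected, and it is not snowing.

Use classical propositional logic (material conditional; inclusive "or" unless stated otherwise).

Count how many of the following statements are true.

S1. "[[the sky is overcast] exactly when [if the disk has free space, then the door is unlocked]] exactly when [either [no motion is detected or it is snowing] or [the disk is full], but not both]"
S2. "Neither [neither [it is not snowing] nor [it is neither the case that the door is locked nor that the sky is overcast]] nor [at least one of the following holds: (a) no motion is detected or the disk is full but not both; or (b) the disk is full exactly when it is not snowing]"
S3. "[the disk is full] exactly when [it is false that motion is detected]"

1

Let H = "the sky is overcast" (T), S = "the disk is full" (T), M = "the door is locked" (T), K = "motion is detected" (F), V = "it is snowing" (F).

S1: Parsed as (H ↔ (¬S → ¬M)) ↔ ((¬K ∨ V) ⊕ S)

¬S = ¬T = F
¬M = ¬T = F
¬S → ¬M = F → F = T
H ↔ (¬S → ¬M) = T ↔ T = T
¬K = ¬F = T
¬K ∨ V = T ∨ F = T
(¬K ∨ V) ⊕ S = T ⊕ T = F
(H ↔ (¬S → ¬M)) ↔ ((¬K ∨ V) ⊕ S) = T ↔ F = F
Thus S1 is false.

S2: Parsed as (¬V ↓ (M ↓ H)) ↓ ((¬K ⊕ S) ∨ (S ↔ ¬V))

¬V = ¬F = T
M ↓ H = T ↓ T = F
¬V ↓ (M ↓ H) = T ↓ F = F
¬K = ¬F = T
¬K ⊕ S = T ⊕ T = F
¬V = ¬F = T
S ↔ ¬V = T ↔ T = T
(¬K ⊕ S) ∨ (S ↔ ¬V) = F ∨ T = T
(¬V ↓ (M ↓ H)) ↓ ((¬K ⊕ S) ∨ (S ↔ ¬V)) = F ↓ T = F
So S2 is false.

S3: Formalization: S ↔ ¬K

¬K = ¬F = T
S ↔ ¬K = T ↔ T = T
So S3 is true.

True statements: 1 (S3).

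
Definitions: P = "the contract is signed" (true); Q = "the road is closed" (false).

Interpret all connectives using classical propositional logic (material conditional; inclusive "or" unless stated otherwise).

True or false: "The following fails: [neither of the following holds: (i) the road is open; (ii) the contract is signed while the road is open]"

This is ¬(¬Q ↓ (P ∧ ¬Q)).

¬Q = ¬F = T
¬Q = ¬F = T
P ∧ ¬Q = T ∧ T = T
¬Q ↓ (P ∧ ¬Q) = T ↓ T = F
¬(¬Q ↓ (P ∧ ¬Q)) = ¬F = T

The statement is true.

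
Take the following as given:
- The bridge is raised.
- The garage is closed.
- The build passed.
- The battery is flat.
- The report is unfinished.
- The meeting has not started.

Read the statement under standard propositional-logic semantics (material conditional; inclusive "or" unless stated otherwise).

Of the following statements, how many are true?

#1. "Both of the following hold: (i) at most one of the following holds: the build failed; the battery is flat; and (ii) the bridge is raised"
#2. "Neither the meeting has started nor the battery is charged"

2

Let R = "the build passed" (True), S = "the battery is charged" (False), P = "the bridge is raised" (True), V = "the meeting has started" (False).

#1: This is (not R nand not S) and P.

not R = not True = False
not S = not False = True
not R nand not S = False nand True = True
(not R nand not S) and P = True and True = True
So #1 is true.

#2: This is V nor S.

V nor S = False nor False = True
Hence #2 is true.

2 of the 2 statements are true.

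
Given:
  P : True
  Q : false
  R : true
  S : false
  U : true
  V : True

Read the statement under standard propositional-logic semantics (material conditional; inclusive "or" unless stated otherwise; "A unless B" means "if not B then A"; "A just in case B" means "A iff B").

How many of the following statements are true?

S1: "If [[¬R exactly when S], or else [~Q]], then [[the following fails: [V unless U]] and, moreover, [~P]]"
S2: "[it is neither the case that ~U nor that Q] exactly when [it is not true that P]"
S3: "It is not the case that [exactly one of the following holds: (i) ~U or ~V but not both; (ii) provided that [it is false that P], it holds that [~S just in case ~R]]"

0

S1: Formalization: ((not R iff S) or not Q) -> (not (V or U) and not P)

not R = not True = False
not R iff S = False iff False = True
not Q = not False = True
(not R iff S) or not Q = True or True = True
V or U = True or True = True
not (V or U) = not True = False
not P = not True = False
not (V or U) and not P = False and False = False
((not R iff S) or not Q) -> (not (V or U) and not P) = True -> False = False
Thus S1 is false.

S2: In symbols: (not U nor Q) iff not P

not U = not True = False
not U nor Q = False nor False = True
not P = not True = False
(not U nor Q) iff not P = True iff False = False
Hence S2 is false.

S3: Formalization: not ((not U xor not V) xor (not P -> (not S iff not R)))

not U = not True = False
not V = not True = False
not U xor not V = False xor False = False
not P = not True = False
not S = not False = True
not R = not True = False
not S iff not R = True iff False = False
not P -> (not S iff not R) = False -> False = True
(not U xor not V) xor (not P -> (not S iff not R)) = False xor True = True
not ((not U xor not V) xor (not P -> (not S iff not R))) = not True = False
Hence S3 is false.

Count: 0.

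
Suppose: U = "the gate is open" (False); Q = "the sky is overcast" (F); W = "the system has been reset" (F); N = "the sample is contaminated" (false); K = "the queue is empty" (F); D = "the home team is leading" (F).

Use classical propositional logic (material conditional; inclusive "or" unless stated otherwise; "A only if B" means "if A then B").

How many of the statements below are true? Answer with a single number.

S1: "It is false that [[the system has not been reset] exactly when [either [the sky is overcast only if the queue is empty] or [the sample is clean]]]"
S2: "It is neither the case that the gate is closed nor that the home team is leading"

0

S1: In symbols: not (not W iff ((Q -> K) or not N))

not W = not False = True
Q -> K = False -> False = True
not N = not False = True
(Q -> K) or not N = True or True = True
not W iff ((Q -> K) or not N) = True iff True = True
not (not W iff ((Q -> K) or not N)) = not True = False
Hence S1 is false.

S2: Formalization: not U nor D

not U = not False = True
not U nor D = True nor False = False
Hence S2 is false.

0 of the 2 statements are true (none).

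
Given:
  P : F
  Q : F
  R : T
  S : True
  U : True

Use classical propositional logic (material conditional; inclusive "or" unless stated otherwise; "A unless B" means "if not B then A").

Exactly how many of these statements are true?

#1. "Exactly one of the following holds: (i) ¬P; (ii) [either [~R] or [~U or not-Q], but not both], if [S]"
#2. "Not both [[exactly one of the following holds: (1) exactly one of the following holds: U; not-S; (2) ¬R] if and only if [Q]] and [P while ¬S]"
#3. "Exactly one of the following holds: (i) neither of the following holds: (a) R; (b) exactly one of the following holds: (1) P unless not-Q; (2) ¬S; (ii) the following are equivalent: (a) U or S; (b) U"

2

#1: This is ~P xor (S -> (~R xor (~U | ~Q))).

~P = ~F = T
~R = ~T = F
~U = ~T = F
~Q = ~F = T
~U | ~Q = F | T = T
~R xor (~U | ~Q) = F xor T = T
S -> (~R xor (~U | ~Q)) = T -> T = T
~P xor (S -> (~R xor (~U | ~Q))) = T xor T = F
So #1 is false.

#2: In symbols: (((U xor ~S) xor ~R) <-> Q) nand (P & ~S)

~S = ~T = F
U xor ~S = T xor F = T
~R = ~T = F
(U xor ~S) xor ~R = T xor F = T
((U xor ~S) xor ~R) <-> Q = T <-> F = F
~S = ~T = F
P & ~S = F & F = F
(((U xor ~S) xor ~R) <-> Q) nand (P & ~S) = F nand F = T
Hence #2 is true.

#3: This is (R nor ((P | ~Q) xor ~S)) xor ((U | S) <-> U).

~Q = ~F = T
P | ~Q = F | T = T
~S = ~T = F
(P | ~Q) xor ~S = T xor F = T
R nor ((P | ~Q) xor ~S) = T nor T = F
U | S = T | T = T
(U | S) <-> U = T <-> T = T
(R nor ((P | ~Q) xor ~S)) xor ((U | S) <-> U) = F xor T = T
Hence #3 is true.

True statements: 2 (#2, #3).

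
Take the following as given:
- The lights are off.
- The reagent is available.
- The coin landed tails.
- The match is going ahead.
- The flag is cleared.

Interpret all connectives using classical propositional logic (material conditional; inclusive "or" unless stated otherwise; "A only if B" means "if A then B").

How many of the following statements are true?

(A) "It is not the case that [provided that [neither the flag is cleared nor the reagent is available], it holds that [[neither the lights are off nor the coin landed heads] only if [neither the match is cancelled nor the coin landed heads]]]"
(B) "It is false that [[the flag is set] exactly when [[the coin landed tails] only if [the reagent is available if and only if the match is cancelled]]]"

Let U = "the flag is set" (F), Q = "the reagent is available" (T), P = "the lights are on" (F), R = "the coin landed heads" (F), S = "the match is cancelled" (F).

(A): Parsed as ¬((¬U ↓ Q) → ((¬P ↓ R) → (S ↓ R)))

¬U = ¬F = T
¬U ↓ Q = T ↓ T = F
¬P = ¬F = T
¬P ↓ R = T ↓ F = F
S ↓ R = F ↓ F = T
(¬P ↓ R) → (S ↓ R) = F → T = T
(¬U ↓ Q) → ((¬P ↓ R) → (S ↓ R)) = F → T = T
¬((¬U ↓ Q) → ((¬P ↓ R) → (S ↓ R))) = ¬T = F
Thus (A) is false.

(B): This is ¬(U ↔ (¬R → (Q ↔ S))).

¬R = ¬F = T
Q ↔ S = T ↔ F = F
¬R → (Q ↔ S) = T → F = F
U ↔ (¬R → (Q ↔ S)) = F ↔ F = T
¬(U ↔ (¬R → (Q ↔ S))) = ¬T = F
So (B) is false.

True statements: 0 (none).

0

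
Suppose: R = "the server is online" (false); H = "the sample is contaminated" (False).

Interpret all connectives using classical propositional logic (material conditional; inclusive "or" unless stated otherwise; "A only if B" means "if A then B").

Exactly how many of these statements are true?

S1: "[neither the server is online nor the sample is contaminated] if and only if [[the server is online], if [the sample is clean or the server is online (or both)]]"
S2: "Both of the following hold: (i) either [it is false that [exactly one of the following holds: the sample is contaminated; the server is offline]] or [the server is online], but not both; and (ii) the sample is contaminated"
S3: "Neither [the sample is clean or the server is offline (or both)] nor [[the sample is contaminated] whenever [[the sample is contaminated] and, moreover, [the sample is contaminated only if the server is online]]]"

0

S1: In symbols: (R nor H) <-> ((~H | R) -> R)

R nor H = F nor F = T
~H = ~F = T
~H | R = T | F = T
(~H | R) -> R = T -> F = F
(R nor H) <-> ((~H | R) -> R) = T <-> F = F
Hence S1 is false.

S2: This is (~(H xor ~R) xor R) & H.

~R = ~F = T
H xor ~R = F xor T = T
~(H xor ~R) = ~T = F
~(H xor ~R) xor R = F xor F = F
(~(H xor ~R) xor R) & H = F & F = F
Thus S2 is false.

S3: Parsed as (~H | ~R) nor ((H & (H -> R)) -> H)

~H = ~F = T
~R = ~F = T
~H | ~R = T | T = T
H -> R = F -> F = T
H & (H -> R) = F & T = F
(H & (H -> R)) -> H = F -> F = T
(~H | ~R) nor ((H & (H -> R)) -> H) = T nor T = F
So S3 is false.

Count: 0.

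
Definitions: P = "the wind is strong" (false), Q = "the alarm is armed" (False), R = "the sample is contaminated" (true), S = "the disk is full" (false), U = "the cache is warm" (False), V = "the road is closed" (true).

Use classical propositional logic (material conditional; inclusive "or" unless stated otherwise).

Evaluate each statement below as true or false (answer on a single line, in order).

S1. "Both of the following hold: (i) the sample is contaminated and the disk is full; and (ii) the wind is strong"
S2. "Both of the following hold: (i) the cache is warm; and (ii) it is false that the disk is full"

S1 false, S2 false

S1: Formalization: (R ∧ S) ∧ P

R ∧ S = T ∧ F = F
(R ∧ S) ∧ P = F ∧ F = F
Hence S1 is false.

S2: In symbols: U ∧ ¬S

¬S = ¬F = T
U ∧ ¬S = F ∧ T = F
So S2 is false.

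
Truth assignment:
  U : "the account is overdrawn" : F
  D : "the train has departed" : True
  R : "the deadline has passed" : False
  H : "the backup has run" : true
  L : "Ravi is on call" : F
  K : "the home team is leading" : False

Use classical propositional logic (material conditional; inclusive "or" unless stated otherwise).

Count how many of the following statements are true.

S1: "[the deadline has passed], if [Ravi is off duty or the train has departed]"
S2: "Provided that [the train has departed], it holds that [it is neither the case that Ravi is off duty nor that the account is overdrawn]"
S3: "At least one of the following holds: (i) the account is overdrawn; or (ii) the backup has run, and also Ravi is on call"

0

S1: This is (not L or D) -> R.

not L = not False = True
not L or D = True or True = True
(not L or D) -> R = True -> False = False
Thus S1 is false.

S2: Formalization: D -> (not L nor U)

not L = not False = True
not L nor U = True nor False = False
D -> (not L nor U) = True -> False = False
Thus S2 is false.

S3: Parsed as U or (H and L)

H and L = True and False = False
U or (H and L) = False or False = False
So S3 is false.

True statements: 0 (none).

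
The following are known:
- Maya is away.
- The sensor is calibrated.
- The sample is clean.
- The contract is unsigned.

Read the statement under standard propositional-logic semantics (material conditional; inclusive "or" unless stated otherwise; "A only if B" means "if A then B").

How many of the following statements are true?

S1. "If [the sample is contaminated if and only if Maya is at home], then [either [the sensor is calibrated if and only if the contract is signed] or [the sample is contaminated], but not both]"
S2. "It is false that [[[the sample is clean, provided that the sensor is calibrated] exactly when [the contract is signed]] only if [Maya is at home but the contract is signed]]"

0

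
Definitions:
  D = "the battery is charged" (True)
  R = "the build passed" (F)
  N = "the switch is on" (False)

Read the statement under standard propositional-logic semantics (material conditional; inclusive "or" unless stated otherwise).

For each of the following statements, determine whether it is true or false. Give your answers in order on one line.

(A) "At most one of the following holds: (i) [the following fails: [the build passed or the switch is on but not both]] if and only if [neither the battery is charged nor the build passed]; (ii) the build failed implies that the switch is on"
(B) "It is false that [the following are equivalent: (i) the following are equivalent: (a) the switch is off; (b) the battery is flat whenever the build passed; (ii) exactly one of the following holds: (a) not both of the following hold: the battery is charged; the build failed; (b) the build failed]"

(A) true, (B) false

(A): In symbols: (¬(R ⊕ N) ↔ (D ↓ R)) ↑ (¬R → N)

R ⊕ N = F ⊕ F = F
¬(R ⊕ N) = ¬F = T
D ↓ R = T ↓ F = F
¬(R ⊕ N) ↔ (D ↓ R) = T ↔ F = F
¬R = ¬F = T
¬R → N = T → F = F
(¬(R ⊕ N) ↔ (D ↓ R)) ↑ (¬R → N) = F ↑ F = T
Hence (A) is true.

(B): In symbols: ¬((¬N ↔ (R → ¬D)) ↔ ((D ↑ ¬R) ⊕ ¬R))

¬N = ¬F = T
¬D = ¬T = F
R → ¬D = F → F = T
¬N ↔ (R → ¬D) = T ↔ T = T
¬R = ¬F = T
D ↑ ¬R = T ↑ T = F
¬R = ¬F = T
(D ↑ ¬R) ⊕ ¬R = F ⊕ T = T
(¬N ↔ (R → ¬D)) ↔ ((D ↑ ¬R) ⊕ ¬R) = T ↔ T = T
¬((¬N ↔ (R → ¬D)) ↔ ((D ↑ ¬R) ⊕ ¬R)) = ¬T = F
So (B) is false.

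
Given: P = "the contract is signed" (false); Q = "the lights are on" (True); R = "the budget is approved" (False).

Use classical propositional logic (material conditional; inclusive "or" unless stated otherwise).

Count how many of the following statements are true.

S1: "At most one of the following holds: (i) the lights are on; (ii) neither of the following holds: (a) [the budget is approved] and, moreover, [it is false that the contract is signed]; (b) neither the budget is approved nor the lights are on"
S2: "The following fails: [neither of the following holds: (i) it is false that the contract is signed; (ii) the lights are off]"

1

S1: Formalization: Q nand ((R and not P) nor (R nor Q))

not P = not False = True
R and not P = False and True = False
R nor Q = False nor True = False
(R and not P) nor (R nor Q) = False nor False = True
Q nand ((R and not P) nor (R nor Q)) = True nand True = False
So S1 is false.

S2: This is not (not P nor not Q).

not P = not False = True
not Q = not True = False
not P nor not Q = True nor False = False
not (not P nor not Q) = not False = True
So S2 is true.

Count: 1.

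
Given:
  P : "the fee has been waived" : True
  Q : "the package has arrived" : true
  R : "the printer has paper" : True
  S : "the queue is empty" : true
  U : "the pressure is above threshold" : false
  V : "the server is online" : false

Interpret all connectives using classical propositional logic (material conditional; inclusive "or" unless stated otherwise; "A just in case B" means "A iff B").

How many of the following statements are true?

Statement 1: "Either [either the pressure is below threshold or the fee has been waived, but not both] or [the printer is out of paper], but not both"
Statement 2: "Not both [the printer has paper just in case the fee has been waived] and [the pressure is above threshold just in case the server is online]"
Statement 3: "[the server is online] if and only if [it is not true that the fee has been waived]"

1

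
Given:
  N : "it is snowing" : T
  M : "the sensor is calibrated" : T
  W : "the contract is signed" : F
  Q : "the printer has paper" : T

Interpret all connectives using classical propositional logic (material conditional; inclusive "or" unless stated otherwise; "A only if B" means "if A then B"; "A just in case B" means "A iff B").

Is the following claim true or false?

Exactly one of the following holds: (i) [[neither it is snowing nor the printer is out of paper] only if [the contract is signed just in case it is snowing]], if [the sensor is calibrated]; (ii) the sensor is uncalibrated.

True

Formalization: (M -> ((N nor not Q) -> (W iff N))) xor not M

not Q = not True = False
N nor not Q = True nor False = False
W iff N = False iff True = False
(N nor not Q) -> (W iff N) = False -> False = True
M -> ((N nor not Q) -> (W iff N)) = True -> True = True
not M = not True = False
(M -> ((N nor not Q) -> (W iff N))) xor not M = True xor False = True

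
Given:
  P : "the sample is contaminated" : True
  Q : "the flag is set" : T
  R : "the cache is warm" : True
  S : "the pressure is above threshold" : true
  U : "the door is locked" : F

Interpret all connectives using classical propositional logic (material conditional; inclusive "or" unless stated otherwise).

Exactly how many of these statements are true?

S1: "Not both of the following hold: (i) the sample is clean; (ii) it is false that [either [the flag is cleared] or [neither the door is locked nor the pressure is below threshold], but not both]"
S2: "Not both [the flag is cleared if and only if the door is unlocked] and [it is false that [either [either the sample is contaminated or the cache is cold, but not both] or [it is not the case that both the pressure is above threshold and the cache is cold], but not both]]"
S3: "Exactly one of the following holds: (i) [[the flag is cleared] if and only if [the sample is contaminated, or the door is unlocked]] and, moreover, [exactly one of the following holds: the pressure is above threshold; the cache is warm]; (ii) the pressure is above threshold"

3

S1: Formalization: not P nand not (not Q xor (U nor not S))

not P = not True = False
not Q = not True = False
not S = not True = False
U nor not S = False nor False = True
not Q xor (U nor not S) = False xor True = True
not (not Q xor (U nor not S)) = not True = False
not P nand not (not Q xor (U nor not S)) = False nand False = True
Hence S1 is true.

S2: In symbols: (not Q iff not U) nand not ((P xor not R) xor (S nand not R))

not Q = not True = False
not U = not False = True
not Q iff not U = False iff True = False
not R = not True = False
P xor not R = True xor False = True
not R = not True = False
S nand not R = True nand False = True
(P xor not R) xor (S nand not R) = True xor True = False
not ((P xor not R) xor (S nand not R)) = not False = True
(not Q iff not U) nand not ((P xor not R) xor (S nand not R)) = False nand True = True
So S2 is true.

S3: Formalization: ((not Q iff (P or not U)) and (S xor R)) xor S

not Q = not True = False
not U = not False = True
P or not U = True or True = True
not Q iff (P or not U) = False iff True = False
S xor R = True xor True = False
(not Q iff (P or not U)) and (S xor R) = False and False = False
((not Q iff (P or not U)) and (S xor R)) xor S = False xor True = True
Hence S3 is true.

Count: 3.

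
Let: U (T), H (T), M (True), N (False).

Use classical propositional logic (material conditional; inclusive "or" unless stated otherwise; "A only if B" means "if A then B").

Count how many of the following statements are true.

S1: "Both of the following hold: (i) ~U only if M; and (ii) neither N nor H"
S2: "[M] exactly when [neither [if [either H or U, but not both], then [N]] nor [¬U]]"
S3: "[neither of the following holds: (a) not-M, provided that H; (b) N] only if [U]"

1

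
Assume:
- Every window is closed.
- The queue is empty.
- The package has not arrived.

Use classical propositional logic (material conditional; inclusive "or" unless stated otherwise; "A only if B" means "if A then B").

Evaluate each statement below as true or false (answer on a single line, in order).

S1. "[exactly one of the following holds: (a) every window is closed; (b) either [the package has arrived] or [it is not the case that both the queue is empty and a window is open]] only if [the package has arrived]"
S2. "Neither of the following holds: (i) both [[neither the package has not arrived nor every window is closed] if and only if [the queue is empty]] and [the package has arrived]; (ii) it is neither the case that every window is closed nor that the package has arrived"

S1 true; S2 true

Let P = "a window is open" (F), R = "the package has arrived" (F), Q = "the queue is empty" (T).

S1: This is (~P xor (R | (Q nand P))) -> R.

~P = ~F = T
Q nand P = T nand F = T
R | (Q nand P) = F | T = T
~P xor (R | (Q nand P)) = T xor T = F
(~P xor (R | (Q nand P))) -> R = F -> F = T
So S1 is true.

S2: Parsed as (((~R nor ~P) <-> Q) & R) nor (~P nor R)

~R = ~F = T
~P = ~F = T
~R nor ~P = T nor T = F
(~R nor ~P) <-> Q = F <-> T = F
((~R nor ~P) <-> Q) & R = F & F = F
~P = ~F = T
~P nor R = T nor F = F
(((~R nor ~P) <-> Q) & R) nor (~P nor R) = F nor F = T
Hence S2 is true.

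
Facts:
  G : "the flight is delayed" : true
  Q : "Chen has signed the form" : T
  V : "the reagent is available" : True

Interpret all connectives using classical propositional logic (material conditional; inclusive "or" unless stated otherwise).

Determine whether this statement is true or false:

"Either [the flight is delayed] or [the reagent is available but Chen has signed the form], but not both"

This is G xor (V and Q).

V and Q = True and True = True
G xor (V and Q) = True xor True = False

false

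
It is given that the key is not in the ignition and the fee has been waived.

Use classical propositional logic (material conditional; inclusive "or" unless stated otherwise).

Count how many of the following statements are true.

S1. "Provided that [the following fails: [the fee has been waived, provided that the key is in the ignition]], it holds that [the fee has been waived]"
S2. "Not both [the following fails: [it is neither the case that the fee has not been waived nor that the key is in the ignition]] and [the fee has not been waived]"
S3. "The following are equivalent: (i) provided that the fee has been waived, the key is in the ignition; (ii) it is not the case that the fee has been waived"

Let D = "the key is in the ignition" (F), K = "the fee has been waived" (T).

S1: Parsed as ¬(D → K) → K

D → K = F → T = T
¬(D → K) = ¬T = F
¬(D → K) → K = F → T = T
Hence S1 is true.

S2: Parsed as ¬(¬K ↓ D) ↑ ¬K

¬K = ¬T = F
¬K ↓ D = F ↓ F = T
¬(¬K ↓ D) = ¬T = F
¬K = ¬T = F
¬(¬K ↓ D) ↑ ¬K = F ↑ F = T
Hence S2 is true.

S3: Formalization: (K → D) ↔ ¬K

K → D = T → F = F
¬K = ¬T = F
(K → D) ↔ ¬K = F ↔ F = T
Thus S3 is true.

Count: 3.

3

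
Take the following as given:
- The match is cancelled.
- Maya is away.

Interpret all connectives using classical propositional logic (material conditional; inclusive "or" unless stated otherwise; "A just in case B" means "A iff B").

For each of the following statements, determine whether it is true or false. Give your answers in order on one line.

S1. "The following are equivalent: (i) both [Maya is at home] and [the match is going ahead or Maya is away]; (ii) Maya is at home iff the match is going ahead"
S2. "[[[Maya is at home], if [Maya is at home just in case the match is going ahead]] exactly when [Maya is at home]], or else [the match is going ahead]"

S1 false, S2 true

Let L = "Maya is at home" (F), Q = "the match is cancelled" (T).

S1: In symbols: (L ∧ (¬Q ∨ ¬L)) ↔ (L ↔ ¬Q)

¬Q = ¬T = F
¬L = ¬F = T
¬Q ∨ ¬L = F ∨ T = T
L ∧ (¬Q ∨ ¬L) = F ∧ T = F
¬Q = ¬T = F
L ↔ ¬Q = F ↔ F = T
(L ∧ (¬Q ∨ ¬L)) ↔ (L ↔ ¬Q) = F ↔ T = F
Thus S1 is false.

S2: In symbols: (((L ↔ ¬Q) → L) ↔ L) ∨ ¬Q

¬Q = ¬T = F
L ↔ ¬Q = F ↔ F = T
(L ↔ ¬Q) → L = T → F = F
((L ↔ ¬Q) → L) ↔ L = F ↔ F = T
¬Q = ¬T = F
(((L ↔ ¬Q) → L) ↔ L) ∨ ¬Q = T ∨ F = T
So S2 is true.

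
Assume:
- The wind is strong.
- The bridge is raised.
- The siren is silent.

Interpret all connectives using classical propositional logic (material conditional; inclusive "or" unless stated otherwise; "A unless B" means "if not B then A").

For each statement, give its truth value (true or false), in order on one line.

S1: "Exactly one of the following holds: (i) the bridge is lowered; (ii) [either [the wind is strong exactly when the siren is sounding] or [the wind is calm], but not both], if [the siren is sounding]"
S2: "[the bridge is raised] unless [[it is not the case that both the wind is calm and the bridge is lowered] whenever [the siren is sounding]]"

S1 True, S2 True

Let Q = "the bridge is raised" (True), R = "the siren is sounding" (False), P = "the wind is strong" (True).

S1: Formalization: not Q xor (R -> ((P iff R) xor not P))

not Q = not True = False
P iff R = True iff False = False
not P = not True = False
(P iff R) xor not P = False xor False = False
R -> ((P iff R) xor not P) = False -> False = True
not Q xor (R -> ((P iff R) xor not P)) = False xor True = True
So S1 is true.

S2: In symbols: Q or (R -> (not P nand not Q))

not P = not True = False
not Q = not True = False
not P nand not Q = False nand False = True
R -> (not P nand not Q) = False -> True = True
Q or (R -> (not P nand not Q)) = True or True = True
Hence S2 is true.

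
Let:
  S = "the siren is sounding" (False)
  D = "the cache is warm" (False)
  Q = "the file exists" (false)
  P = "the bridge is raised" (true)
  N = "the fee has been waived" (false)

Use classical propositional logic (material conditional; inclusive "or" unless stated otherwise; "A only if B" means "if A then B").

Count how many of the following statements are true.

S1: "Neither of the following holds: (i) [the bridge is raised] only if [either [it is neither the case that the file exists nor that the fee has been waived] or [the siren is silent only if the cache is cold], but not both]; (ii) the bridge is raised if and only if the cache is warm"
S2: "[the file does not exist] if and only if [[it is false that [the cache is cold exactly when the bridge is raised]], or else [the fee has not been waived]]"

2

S1: Parsed as (P -> ((Q nor N) xor (~S -> ~D))) nor (P <-> D)

Q nor N = F nor F = T
~S = ~F = T
~D = ~F = T
~S -> ~D = T -> T = T
(Q nor N) xor (~S -> ~D) = T xor T = F
P -> ((Q nor N) xor (~S -> ~D)) = T -> F = F
P <-> D = T <-> F = F
(P -> ((Q nor N) xor (~S -> ~D))) nor (P <-> D) = F nor F = T
Hence S1 is true.

S2: This is ~Q <-> (~(~D <-> P) | ~N).

~Q = ~F = T
~D = ~F = T
~D <-> P = T <-> T = T
~(~D <-> P) = ~T = F
~N = ~F = T
~(~D <-> P) | ~N = F | T = T
~Q <-> (~(~D <-> P) | ~N) = T <-> T = T
Thus S2 is true.

Count: 2.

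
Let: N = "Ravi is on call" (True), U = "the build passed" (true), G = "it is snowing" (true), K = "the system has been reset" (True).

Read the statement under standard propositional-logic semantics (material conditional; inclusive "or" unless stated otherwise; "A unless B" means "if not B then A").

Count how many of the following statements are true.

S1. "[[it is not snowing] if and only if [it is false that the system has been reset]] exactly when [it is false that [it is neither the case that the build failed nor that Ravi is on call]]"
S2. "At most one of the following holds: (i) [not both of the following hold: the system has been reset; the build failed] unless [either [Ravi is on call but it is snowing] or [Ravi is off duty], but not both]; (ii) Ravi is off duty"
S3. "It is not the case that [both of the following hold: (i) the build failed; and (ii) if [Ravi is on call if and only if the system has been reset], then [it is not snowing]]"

3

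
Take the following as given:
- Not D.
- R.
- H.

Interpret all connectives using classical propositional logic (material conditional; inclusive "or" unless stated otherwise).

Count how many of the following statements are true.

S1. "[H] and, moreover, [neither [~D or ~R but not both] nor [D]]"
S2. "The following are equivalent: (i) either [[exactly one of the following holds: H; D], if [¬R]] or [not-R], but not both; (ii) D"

S1: Formalization: H and ((not D xor not R) nor D)

not D = not False = True
not R = not True = False
not D xor not R = True xor False = True
(not D xor not R) nor D = True nor False = False
H and ((not D xor not R) nor D) = True and False = False
Hence S1 is false.

S2: In symbols: ((not R -> (H xor D)) xor not R) iff D

not R = not True = False
H xor D = True xor False = True
not R -> (H xor D) = False -> True = True
not R = not True = False
(not R -> (H xor D)) xor not R = True xor False = True
((not R -> (H xor D)) xor not R) iff D = True iff False = False
Thus S2 is false.

True statements: 0 (none).

0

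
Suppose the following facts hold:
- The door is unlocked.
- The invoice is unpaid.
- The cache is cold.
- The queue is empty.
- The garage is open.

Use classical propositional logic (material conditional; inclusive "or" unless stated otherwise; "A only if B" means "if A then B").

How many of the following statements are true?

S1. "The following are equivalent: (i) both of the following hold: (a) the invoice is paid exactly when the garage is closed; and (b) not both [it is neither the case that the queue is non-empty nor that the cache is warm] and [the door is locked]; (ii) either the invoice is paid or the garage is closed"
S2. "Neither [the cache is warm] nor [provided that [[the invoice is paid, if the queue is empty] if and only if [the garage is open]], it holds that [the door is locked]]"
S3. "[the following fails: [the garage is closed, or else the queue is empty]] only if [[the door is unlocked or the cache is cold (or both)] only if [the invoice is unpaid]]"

Let Q = "the invoice is paid" (F), U = "the garage is closed" (F), S = "the queue is empty" (T), R = "the cache is warm" (F), P = "the door is locked" (F).

S1: Parsed as ((Q ↔ U) ∧ ((¬S ↓ R) ↑ P)) ↔ (Q ∨ U)

Q ↔ U = F ↔ F = T
¬S = ¬T = F
¬S ↓ R = F ↓ F = T
(¬S ↓ R) ↑ P = T ↑ F = T
(Q ↔ U) ∧ ((¬S ↓ R) ↑ P) = T ∧ T = T
Q ∨ U = F ∨ F = F
((Q ↔ U) ∧ ((¬S ↓ R) ↑ P)) ↔ (Q ∨ U) = T ↔ F = F
So S1 is false.

S2: In symbols: R ↓ (((S → Q) ↔ ¬U) → P)

S → Q = T → F = F
¬U = ¬F = T
(S → Q) ↔ ¬U = F ↔ T = F
((S → Q) ↔ ¬U) → P = F → F = T
R ↓ (((S → Q) ↔ ¬U) → P) = F ↓ T = F
Hence S2 is false.

S3: This is ¬(U ∨ S) → ((¬P ∨ ¬R) → ¬Q).

U ∨ S = F ∨ T = T
¬(U ∨ S) = ¬T = F
¬P = ¬F = T
¬R = ¬F = T
¬P ∨ ¬R = T ∨ T = T
¬Q = ¬F = T
(¬P ∨ ¬R) → ¬Q = T → T = T
¬(U ∨ S) → ((¬P ∨ ¬R) → ¬Q) = F → T = T
So S3 is true.

1 of the 3 statements is true (S3).

1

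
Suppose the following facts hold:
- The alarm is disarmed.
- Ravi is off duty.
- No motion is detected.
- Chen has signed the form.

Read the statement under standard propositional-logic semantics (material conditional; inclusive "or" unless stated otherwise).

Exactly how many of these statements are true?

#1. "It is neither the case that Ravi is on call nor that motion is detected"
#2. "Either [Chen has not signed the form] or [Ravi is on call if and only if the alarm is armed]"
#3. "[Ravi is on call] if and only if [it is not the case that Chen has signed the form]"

3

Let H = "Ravi is on call" (F), D = "motion is detected" (F), P = "Chen has signed the form" (T), R = "the alarm is armed" (F).

#1: In symbols: H nor D

H nor D = F nor F = T
Thus #1 is true.

#2: This is ~P | (H <-> R).

~P = ~T = F
H <-> R = F <-> F = T
~P | (H <-> R) = F | T = T
Hence #2 is true.

#3: Parsed as H <-> ~P

~P = ~T = F
H <-> ~P = F <-> F = T
Hence #3 is true.

Count: 3.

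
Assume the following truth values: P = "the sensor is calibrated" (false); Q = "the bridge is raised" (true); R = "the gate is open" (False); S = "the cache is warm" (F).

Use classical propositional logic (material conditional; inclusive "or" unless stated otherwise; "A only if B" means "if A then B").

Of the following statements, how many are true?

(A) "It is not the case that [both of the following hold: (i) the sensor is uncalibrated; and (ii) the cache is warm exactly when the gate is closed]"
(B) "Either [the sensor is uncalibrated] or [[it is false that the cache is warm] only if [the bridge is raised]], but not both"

(A): In symbols: ¬(¬P ∧ (S ↔ ¬R))

¬P = ¬F = T
¬R = ¬F = T
S ↔ ¬R = F ↔ T = F
¬P ∧ (S ↔ ¬R) = T ∧ F = F
¬(¬P ∧ (S ↔ ¬R)) = ¬F = T
Thus (A) is true.

(B): In symbols: ¬P ⊕ (¬S → Q)

¬P = ¬F = T
¬S = ¬F = T
¬S → Q = T → T = T
¬P ⊕ (¬S → Q) = T ⊕ T = F
So (B) is false.

Count: 1.

1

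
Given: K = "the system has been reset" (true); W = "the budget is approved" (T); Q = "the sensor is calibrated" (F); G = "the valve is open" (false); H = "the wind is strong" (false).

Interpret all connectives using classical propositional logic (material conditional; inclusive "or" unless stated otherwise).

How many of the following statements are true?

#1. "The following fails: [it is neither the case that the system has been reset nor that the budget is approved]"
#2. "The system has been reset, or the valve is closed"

#1: This is ~(K nor W).

K nor W = T nor T = F
~(K nor W) = ~F = T
Thus #1 is true.

#2: In symbols: K | ~G

~G = ~F = T
K | ~G = T | T = T
So #2 is true.

Count: 2.

2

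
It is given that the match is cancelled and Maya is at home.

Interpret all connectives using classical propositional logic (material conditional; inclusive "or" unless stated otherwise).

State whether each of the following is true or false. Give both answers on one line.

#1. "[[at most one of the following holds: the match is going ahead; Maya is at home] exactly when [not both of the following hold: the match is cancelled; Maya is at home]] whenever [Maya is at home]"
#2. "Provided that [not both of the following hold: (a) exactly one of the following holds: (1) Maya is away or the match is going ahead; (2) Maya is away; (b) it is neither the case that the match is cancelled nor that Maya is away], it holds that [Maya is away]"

Let K = "Maya is at home" (T), G = "the match is cancelled" (T).

#1: Formalization: K → ((¬G ↑ K) ↔ (G ↑ K))

¬G = ¬T = F
¬G ↑ K = F ↑ T = T
G ↑ K = T ↑ T = F
(¬G ↑ K) ↔ (G ↑ K) = T ↔ F = F
K → ((¬G ↑ K) ↔ (G ↑ K)) = T → F = F
Hence #1 is false.

#2: Formalization: (((¬K ∨ ¬G) ⊕ ¬K) ↑ (G ↓ ¬K)) → ¬K

¬K = ¬T = F
¬G = ¬T = F
¬K ∨ ¬G = F ∨ F = F
¬K = ¬T = F
(¬K ∨ ¬G) ⊕ ¬K = F ⊕ F = F
¬K = ¬T = F
G ↓ ¬K = T ↓ F = F
((¬K ∨ ¬G) ⊕ ¬K) ↑ (G ↓ ¬K) = F ↑ F = T
¬K = ¬T = F
(((¬K ∨ ¬G) ⊕ ¬K) ↑ (G ↓ ¬K)) → ¬K = T → F = F
Hence #2 is false.

#1 F; #2 F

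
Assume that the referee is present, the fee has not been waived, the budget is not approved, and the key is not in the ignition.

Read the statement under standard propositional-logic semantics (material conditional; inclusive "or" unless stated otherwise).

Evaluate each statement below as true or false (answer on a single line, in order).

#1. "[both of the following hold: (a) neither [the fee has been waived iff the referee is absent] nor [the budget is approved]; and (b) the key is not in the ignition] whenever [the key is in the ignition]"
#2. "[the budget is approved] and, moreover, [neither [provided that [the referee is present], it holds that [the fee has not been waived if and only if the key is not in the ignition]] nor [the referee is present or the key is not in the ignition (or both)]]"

#1 true / #2 false

Let M = "the key is in the ignition" (F), S = "the fee has been waived" (F), U = "the referee is present" (T), Q = "the budget is approved" (F).

#1: Formalization: M → (((S ↔ ¬U) ↓ Q) ∧ ¬M)

¬U = ¬T = F
S ↔ ¬U = F ↔ F = T
(S ↔ ¬U) ↓ Q = T ↓ F = F
¬M = ¬F = T
((S ↔ ¬U) ↓ Q) ∧ ¬M = F ∧ T = F
M → (((S ↔ ¬U) ↓ Q) ∧ ¬M) = F → F = T
Hence #1 is true.

#2: Formalization: Q ∧ ((U → (¬S ↔ ¬M)) ↓ (U ∨ ¬M))

¬S = ¬F = T
¬M = ¬F = T
¬S ↔ ¬M = T ↔ T = T
U → (¬S ↔ ¬M) = T → T = T
¬M = ¬F = T
U ∨ ¬M = T ∨ T = T
(U → (¬S ↔ ¬M)) ↓ (U ∨ ¬M) = T ↓ T = F
Q ∧ ((U → (¬S ↔ ¬M)) ↓ (U ∨ ¬M)) = F ∧ F = F
Thus #2 is false.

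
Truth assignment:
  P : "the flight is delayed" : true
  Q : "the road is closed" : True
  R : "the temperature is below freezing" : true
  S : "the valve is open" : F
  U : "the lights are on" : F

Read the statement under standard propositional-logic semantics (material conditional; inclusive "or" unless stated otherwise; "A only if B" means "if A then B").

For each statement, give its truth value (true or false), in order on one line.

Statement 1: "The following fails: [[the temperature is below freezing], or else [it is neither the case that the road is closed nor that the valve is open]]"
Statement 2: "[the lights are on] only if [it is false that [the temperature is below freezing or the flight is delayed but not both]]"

Statement 1: In symbols: ~(R | (Q nor S))

Q nor S = T nor F = F
R | (Q nor S) = T | F = T
~(R | (Q nor S)) = ~T = F
Hence Statement 1 is false.

Statement 2: In symbols: U -> ~(R xor P)

R xor P = T xor T = F
~(R xor P) = ~F = T
U -> ~(R xor P) = F -> T = T
Thus Statement 2 is true.

Statement 1 False / Statement 2 True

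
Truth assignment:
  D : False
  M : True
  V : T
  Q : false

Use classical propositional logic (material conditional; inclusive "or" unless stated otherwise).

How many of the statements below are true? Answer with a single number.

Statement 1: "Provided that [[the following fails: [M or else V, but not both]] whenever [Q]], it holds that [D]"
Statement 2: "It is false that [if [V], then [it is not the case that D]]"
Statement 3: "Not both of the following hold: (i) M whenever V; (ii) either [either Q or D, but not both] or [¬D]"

0

Statement 1: This is (Q -> not (M xor V)) -> D.

M xor V = True xor True = False
not (M xor V) = not False = True
Q -> not (M xor V) = False -> True = True
(Q -> not (M xor V)) -> D = True -> False = False
So Statement 1 is false.

Statement 2: Formalization: not (V -> not D)

not D = not False = True
V -> not D = True -> True = True
not (V -> not D) = not True = False
Hence Statement 2 is false.

Statement 3: In symbols: (V -> M) nand ((Q xor D) or not D)

V -> M = True -> True = True
Q xor D = False xor False = False
not D = not False = True
(Q xor D) or not D = False or True = True
(V -> M) nand ((Q xor D) or not D) = True nand True = False
Hence Statement 3 is false.

True statements: 0 (none).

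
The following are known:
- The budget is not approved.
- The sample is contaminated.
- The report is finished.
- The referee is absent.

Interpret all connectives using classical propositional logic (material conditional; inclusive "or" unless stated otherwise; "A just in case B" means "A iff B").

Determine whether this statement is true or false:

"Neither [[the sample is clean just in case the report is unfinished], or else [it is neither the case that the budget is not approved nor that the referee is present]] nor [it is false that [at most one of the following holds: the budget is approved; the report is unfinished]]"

Let S = "the sample is contaminated" (T), K = "the report is finished" (T), N = "the budget is approved" (F), L = "the referee is present" (F).
In symbols: ((¬S ↔ ¬K) ∨ (¬N ↓ L)) ↓ ¬(N ↑ ¬K)

¬S = ¬T = F
¬K = ¬T = F
¬S ↔ ¬K = F ↔ F = T
¬N = ¬F = T
¬N ↓ L = T ↓ F = F
(¬S ↔ ¬K) ∨ (¬N ↓ L) = T ∨ F = T
¬K = ¬T = F
N ↑ ¬K = F ↑ F = T
¬(N ↑ ¬K) = ¬T = F
((¬S ↔ ¬K) ∨ (¬N ↓ L)) ↓ ¬(N ↑ ¬K) = T ↓ F = F

False.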